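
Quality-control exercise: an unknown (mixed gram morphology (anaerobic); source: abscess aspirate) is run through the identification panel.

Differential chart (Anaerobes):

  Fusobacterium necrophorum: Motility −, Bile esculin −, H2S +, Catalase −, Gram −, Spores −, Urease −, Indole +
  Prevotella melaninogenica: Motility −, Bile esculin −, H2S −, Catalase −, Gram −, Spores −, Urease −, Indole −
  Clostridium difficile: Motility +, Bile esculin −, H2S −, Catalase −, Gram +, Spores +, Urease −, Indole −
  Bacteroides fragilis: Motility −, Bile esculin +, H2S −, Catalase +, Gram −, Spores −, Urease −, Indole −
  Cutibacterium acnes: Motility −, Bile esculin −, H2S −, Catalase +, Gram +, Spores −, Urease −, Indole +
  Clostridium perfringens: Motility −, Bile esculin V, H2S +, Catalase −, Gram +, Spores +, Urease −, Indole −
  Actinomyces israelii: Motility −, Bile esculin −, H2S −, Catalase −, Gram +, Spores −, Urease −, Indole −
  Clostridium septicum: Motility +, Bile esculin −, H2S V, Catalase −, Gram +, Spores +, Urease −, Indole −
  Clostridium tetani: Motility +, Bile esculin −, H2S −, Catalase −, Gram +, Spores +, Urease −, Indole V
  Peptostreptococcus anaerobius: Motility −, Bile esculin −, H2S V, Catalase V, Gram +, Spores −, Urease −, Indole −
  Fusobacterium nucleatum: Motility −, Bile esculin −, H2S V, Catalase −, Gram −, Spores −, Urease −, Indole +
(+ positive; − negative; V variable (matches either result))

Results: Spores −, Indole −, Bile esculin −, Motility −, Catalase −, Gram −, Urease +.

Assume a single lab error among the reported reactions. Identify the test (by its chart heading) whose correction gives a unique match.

As reported, no row in the chart matches all 7 reactions.
Reversing Spores → still no organism matches.
Reversing Urease (to −) → unique match: Prevotella melaninogenica.
Reversing Bile esculin → still no organism matches.
Reversing Indole → still no organism matches.
Reversing Motility → still no organism matches.
Reversing Catalase → still no organism matches.
Reversing Gram → still no organism matches.

Urease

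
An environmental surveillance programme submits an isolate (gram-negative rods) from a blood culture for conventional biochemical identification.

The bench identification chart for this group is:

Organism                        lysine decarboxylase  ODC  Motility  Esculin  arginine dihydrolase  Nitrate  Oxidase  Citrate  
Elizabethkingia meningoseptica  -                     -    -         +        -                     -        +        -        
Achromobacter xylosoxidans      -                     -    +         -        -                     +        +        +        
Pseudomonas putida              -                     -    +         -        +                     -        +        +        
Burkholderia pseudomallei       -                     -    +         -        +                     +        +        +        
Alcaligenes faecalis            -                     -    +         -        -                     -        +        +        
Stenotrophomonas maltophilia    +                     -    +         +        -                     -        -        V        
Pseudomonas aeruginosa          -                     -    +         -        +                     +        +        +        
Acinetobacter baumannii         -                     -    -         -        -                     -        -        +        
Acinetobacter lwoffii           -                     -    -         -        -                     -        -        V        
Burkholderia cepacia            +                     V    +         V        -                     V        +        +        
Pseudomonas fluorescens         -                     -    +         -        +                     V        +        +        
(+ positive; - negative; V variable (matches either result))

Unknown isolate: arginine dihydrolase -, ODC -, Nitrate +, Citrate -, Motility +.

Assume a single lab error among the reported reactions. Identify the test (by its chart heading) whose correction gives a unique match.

As reported, no row in the chart matches all 5 reactions.
Reversing Nitrate (to -) → unique match: Stenotrophomonas maltophilia.
Reversing ODC → still no organism matches.
Reversing Citrate → 2 organisms match (not unique).
Reversing Motility → still no organism matches.
Reversing arginine dihydrolase → still no organism matches.

Nitrate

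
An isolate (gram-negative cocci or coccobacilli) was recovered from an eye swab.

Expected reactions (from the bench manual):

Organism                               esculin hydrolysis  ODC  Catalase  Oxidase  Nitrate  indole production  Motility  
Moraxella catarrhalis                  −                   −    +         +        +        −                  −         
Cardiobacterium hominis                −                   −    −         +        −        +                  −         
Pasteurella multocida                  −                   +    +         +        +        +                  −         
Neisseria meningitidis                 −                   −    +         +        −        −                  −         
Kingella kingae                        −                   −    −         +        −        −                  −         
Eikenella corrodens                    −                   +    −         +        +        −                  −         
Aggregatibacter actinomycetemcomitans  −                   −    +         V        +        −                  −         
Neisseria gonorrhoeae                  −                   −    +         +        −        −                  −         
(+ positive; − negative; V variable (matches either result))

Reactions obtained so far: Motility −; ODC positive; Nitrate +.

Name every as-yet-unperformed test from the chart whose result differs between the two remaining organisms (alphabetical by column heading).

ODC +: excludes 6 organisms — 2 left.
Nitrate +: all 2 remaining candidates are consistent.
Motility −: all 2 remaining candidates are consistent.
Two candidates remain: Eikenella corrodens and Pasteurella multocida.
  esculin hydrolysis: − vs − — same for both, does not separate.
  Catalase: Eikenella corrodens −, Pasteurella multocida + — discriminates.
  Oxidase: + vs + — same for both, does not separate.
  indole production: Eikenella corrodens −, Pasteurella multocida + — discriminates.

Catalase, indole production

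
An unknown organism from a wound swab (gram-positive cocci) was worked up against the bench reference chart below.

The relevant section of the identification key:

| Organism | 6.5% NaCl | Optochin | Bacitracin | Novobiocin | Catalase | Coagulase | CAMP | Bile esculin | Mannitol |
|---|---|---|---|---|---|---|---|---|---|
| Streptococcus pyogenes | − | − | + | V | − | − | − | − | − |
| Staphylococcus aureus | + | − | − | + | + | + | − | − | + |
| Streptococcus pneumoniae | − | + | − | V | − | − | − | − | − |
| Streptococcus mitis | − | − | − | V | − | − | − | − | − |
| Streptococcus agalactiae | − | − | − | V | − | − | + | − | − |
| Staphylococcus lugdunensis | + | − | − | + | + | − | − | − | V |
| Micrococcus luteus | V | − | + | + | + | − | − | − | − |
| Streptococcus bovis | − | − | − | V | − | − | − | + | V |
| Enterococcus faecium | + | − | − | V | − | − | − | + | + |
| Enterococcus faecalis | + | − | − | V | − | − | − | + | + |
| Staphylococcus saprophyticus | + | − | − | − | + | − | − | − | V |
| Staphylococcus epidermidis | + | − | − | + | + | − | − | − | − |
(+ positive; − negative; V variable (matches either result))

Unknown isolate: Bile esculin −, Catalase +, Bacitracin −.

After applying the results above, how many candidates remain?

4

Catalase +: excludes 7 organisms — 5 left.
Bile esculin −: all 5 remaining candidates are consistent.
Bacitracin −: excludes Micrococcus luteus — 4 left.
Still consistent: Staphylococcus aureus, Staphylococcus epidermidis, Staphylococcus lugdunensis, Staphylococcus saprophyticus.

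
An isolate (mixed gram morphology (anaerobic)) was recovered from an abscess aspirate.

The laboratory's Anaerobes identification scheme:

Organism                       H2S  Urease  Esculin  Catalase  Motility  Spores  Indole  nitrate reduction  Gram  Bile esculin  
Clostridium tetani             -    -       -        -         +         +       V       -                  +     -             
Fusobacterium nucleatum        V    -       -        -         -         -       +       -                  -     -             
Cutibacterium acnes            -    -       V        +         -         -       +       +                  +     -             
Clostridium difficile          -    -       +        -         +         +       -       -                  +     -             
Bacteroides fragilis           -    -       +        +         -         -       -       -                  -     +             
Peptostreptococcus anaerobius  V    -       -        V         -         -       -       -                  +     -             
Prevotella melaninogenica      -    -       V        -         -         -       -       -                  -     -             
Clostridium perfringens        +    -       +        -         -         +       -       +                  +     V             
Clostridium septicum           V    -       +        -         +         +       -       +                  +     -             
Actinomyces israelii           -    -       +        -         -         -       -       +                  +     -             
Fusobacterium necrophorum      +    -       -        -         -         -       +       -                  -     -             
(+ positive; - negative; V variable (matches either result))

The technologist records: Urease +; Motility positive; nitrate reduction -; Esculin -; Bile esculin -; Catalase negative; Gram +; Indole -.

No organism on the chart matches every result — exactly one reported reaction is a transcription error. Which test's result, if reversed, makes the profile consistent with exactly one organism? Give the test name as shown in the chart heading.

Urease

As reported, no row in the chart matches all 8 reactions.
Reversing Catalase → still no organism matches.
Reversing Urease (to -) → unique match: Clostridium tetani.
Reversing Indole → still no organism matches.
Reversing nitrate reduction → still no organism matches.
Reversing Esculin → still no organism matches.
Reversing Gram → still no organism matches.
Reversing Motility → still no organism matches.
Reversing Bile esculin → still no organism matches.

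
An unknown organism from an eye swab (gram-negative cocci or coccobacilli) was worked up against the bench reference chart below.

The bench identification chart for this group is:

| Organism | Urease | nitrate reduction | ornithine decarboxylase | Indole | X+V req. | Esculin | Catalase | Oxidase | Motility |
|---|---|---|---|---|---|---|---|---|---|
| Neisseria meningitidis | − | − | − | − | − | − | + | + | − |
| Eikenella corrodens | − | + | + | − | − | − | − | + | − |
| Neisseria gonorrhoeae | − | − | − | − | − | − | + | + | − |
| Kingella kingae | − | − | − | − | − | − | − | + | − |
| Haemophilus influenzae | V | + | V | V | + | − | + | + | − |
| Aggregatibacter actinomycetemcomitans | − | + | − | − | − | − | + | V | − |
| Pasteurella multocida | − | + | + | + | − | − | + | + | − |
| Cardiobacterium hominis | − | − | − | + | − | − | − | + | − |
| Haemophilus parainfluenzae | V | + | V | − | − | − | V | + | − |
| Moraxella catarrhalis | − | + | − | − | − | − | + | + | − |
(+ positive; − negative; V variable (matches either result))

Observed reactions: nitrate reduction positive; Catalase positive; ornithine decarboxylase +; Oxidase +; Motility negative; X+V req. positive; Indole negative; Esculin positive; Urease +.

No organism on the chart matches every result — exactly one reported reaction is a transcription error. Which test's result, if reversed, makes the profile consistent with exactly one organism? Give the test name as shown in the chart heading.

As reported, no row in the chart matches all 9 reactions.
Reversing Motility → still no organism matches.
Reversing Indole → still no organism matches.
Reversing ornithine decarboxylase → still no organism matches.
Reversing Esculin (to −) → unique match: Haemophilus influenzae.
Reversing X+V req. → still no organism matches.
Reversing Oxidase → still no organism matches.
Reversing Urease → still no organism matches.
Reversing nitrate reduction → still no organism matches.
Reversing Catalase → still no organism matches.

Esculin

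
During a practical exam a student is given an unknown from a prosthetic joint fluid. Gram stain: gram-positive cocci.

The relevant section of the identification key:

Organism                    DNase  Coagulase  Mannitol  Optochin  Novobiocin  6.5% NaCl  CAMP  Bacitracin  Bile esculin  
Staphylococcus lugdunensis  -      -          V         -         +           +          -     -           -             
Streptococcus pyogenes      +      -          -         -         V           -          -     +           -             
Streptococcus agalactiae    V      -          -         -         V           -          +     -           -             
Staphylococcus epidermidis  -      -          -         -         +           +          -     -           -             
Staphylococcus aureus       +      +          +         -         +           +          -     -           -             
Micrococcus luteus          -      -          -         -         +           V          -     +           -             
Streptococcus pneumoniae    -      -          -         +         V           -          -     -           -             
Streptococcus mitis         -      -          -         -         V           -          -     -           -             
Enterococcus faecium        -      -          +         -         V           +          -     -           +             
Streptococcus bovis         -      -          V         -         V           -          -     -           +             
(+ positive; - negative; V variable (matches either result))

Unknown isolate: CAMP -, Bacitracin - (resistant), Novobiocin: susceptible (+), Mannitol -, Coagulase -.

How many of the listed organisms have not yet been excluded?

5

Coagulase -: excludes Staphylococcus aureus — 9 left.
CAMP -: excludes Streptococcus agalactiae — 8 left.
Novobiocin +: all 8 remaining candidates are consistent.
Mannitol -: excludes Enterococcus faecium — 7 left.
Bacitracin -: excludes Streptococcus pyogenes, Micrococcus luteus — 5 left.
Still consistent: Staphylococcus epidermidis, Staphylococcus lugdunensis, Streptococcus bovis, Streptococcus mitis, Streptococcus pneumoniae.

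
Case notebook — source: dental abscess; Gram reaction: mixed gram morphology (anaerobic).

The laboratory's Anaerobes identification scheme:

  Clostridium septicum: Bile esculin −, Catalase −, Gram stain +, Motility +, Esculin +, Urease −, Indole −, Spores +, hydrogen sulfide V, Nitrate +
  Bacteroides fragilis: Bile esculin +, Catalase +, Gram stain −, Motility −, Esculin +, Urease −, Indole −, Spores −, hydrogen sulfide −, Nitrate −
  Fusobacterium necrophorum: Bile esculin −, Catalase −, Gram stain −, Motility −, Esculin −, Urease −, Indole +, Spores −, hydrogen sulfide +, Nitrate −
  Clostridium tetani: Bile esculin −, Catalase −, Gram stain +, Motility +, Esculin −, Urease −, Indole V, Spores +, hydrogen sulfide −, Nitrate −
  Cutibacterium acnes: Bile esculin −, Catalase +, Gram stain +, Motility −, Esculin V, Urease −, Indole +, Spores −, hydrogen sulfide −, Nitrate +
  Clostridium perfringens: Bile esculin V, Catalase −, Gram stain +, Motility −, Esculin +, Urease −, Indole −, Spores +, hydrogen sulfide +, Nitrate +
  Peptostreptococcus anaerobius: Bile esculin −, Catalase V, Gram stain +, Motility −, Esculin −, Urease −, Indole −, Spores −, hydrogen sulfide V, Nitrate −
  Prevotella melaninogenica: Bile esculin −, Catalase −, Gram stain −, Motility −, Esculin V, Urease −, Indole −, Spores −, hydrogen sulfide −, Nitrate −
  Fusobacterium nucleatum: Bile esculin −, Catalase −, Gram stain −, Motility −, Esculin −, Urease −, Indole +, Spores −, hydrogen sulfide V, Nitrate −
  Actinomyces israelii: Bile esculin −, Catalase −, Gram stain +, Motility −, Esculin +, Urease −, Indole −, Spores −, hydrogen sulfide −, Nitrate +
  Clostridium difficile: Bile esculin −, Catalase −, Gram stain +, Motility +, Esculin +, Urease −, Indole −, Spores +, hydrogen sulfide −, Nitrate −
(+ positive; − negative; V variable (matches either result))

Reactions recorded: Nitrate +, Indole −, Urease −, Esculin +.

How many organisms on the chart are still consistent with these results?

3

Urease −: all 11 remaining candidates are consistent.
Nitrate +: excludes 7 organisms — 4 left.
Esculin +: all 4 remaining candidates are consistent.
Indole −: excludes Cutibacterium acnes — 3 left.
Still consistent: Actinomyces israelii, Clostridium perfringens, Clostridium septicum.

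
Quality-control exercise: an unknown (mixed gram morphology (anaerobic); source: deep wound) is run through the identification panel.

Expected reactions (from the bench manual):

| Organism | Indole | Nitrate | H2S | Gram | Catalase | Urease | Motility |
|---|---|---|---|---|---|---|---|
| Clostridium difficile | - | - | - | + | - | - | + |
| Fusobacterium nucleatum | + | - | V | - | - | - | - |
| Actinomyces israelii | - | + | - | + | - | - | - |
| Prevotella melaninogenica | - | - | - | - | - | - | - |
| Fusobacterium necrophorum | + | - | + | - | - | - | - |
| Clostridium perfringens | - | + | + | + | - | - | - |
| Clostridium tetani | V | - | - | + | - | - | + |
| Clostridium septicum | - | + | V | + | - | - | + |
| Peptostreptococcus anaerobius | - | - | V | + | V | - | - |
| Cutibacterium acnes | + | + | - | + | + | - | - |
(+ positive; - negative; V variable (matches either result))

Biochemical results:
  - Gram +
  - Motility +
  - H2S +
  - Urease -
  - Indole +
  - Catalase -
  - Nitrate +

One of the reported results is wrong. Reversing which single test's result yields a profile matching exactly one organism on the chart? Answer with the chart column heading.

As reported, no row in the chart matches all 7 reactions.
Reversing Catalase → still no organism matches.
Reversing Urease → still no organism matches.
Reversing Nitrate → still no organism matches.
Reversing H2S → still no organism matches.
Reversing Motility → still no organism matches.
Reversing Indole (to -) → unique match: Clostridium septicum.
Reversing Gram → still no organism matches.

Indole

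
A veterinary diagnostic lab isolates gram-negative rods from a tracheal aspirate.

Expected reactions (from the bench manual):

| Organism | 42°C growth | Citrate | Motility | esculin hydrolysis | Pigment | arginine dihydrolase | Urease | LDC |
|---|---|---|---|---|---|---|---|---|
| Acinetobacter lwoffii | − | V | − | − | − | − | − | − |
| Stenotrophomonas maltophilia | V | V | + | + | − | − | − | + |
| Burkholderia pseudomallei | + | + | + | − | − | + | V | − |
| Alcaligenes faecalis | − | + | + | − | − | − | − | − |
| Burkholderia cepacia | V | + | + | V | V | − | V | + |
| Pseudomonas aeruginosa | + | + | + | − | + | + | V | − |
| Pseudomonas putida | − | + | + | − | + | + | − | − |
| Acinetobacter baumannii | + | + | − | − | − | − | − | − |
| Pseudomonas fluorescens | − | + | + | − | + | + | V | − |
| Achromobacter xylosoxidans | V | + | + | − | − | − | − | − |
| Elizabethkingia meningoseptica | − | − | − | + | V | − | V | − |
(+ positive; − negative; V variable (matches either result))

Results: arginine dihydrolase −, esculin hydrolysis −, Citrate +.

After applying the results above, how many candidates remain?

5

Citrate +: excludes Elizabethkingia meningoseptica — 10 left.
arginine dihydrolase −: excludes Burkholderia pseudomallei, Pseudomonas aeruginosa, Pseudomonas putida, Pseudomonas fluorescens — 6 left.
esculin hydrolysis −: excludes Stenotrophomonas maltophilia — 5 left.
Still consistent: Achromobacter xylosoxidans, Acinetobacter baumannii, Acinetobacter lwoffii, Alcaligenes faecalis, Burkholderia cepacia.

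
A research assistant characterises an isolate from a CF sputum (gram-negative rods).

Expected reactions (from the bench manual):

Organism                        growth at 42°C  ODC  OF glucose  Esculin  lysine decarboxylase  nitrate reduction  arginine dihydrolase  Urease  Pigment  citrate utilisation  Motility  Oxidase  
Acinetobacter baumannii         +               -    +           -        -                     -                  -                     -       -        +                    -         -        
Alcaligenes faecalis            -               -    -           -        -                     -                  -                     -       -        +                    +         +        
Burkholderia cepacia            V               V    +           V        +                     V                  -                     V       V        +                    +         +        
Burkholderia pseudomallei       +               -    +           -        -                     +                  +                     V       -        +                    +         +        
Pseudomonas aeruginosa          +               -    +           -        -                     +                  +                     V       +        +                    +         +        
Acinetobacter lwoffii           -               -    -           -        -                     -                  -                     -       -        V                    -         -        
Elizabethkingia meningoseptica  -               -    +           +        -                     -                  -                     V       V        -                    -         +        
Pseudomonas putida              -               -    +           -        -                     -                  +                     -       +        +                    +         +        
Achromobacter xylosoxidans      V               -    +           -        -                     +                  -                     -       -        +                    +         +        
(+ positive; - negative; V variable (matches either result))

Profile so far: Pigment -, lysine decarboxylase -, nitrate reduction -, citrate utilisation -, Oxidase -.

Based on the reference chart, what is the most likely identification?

Pigment -: excludes Pseudomonas aeruginosa, Pseudomonas putida — 7 left.
lysine decarboxylase -: excludes Burkholderia cepacia — 6 left.
Oxidase -: excludes Alcaligenes faecalis, Burkholderia pseudomallei, Elizabethkingia meningoseptica, Achromobacter xylosoxidans — 2 left.
nitrate reduction -: all 2 remaining candidates are consistent.
citrate utilisation -: excludes Acinetobacter baumannii — 1 left.

Acinetobacter lwoffii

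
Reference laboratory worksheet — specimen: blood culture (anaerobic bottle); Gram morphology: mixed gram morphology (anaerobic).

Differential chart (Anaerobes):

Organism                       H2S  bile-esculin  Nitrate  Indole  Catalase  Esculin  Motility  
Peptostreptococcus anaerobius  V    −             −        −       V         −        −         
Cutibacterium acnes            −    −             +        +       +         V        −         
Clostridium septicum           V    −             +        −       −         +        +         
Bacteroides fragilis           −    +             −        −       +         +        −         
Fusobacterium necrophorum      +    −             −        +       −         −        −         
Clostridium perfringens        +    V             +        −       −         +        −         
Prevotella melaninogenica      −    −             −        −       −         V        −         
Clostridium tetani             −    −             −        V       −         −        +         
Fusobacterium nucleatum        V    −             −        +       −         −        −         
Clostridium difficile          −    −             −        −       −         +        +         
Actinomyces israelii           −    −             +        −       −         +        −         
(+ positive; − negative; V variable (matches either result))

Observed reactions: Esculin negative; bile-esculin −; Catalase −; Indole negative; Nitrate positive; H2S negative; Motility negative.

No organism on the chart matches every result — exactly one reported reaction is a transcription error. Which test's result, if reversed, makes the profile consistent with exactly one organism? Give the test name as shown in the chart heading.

Esculin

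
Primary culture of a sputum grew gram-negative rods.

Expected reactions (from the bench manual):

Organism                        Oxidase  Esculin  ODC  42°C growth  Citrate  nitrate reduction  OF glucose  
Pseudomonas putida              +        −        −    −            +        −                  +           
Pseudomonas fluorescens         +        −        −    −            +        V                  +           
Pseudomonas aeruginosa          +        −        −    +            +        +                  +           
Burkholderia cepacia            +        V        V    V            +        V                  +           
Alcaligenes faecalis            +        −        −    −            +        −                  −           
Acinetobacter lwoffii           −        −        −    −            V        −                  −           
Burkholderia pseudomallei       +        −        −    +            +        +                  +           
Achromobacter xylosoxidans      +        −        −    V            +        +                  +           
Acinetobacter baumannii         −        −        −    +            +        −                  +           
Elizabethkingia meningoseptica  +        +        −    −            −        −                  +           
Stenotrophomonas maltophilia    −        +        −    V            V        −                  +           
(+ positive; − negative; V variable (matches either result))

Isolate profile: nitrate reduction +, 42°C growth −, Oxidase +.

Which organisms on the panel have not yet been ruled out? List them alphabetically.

Achromobacter xylosoxidans, Burkholderia cepacia, Pseudomonas fluorescens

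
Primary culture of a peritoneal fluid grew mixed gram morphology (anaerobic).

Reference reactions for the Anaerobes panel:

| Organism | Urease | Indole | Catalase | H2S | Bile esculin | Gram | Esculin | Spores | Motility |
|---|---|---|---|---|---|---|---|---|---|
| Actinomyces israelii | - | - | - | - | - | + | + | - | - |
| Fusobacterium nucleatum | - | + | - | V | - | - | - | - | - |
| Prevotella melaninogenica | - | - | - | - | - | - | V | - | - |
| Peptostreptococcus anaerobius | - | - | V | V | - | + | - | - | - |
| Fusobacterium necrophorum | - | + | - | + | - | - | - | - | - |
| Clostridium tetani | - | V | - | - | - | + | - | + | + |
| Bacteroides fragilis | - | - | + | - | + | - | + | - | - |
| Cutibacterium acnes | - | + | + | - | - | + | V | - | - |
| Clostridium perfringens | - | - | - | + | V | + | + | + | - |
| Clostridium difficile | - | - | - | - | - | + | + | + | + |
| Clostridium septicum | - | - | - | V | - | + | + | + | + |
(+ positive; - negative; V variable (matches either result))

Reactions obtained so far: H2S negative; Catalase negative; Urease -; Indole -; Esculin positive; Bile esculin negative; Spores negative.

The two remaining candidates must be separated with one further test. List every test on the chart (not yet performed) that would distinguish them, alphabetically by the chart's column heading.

Gram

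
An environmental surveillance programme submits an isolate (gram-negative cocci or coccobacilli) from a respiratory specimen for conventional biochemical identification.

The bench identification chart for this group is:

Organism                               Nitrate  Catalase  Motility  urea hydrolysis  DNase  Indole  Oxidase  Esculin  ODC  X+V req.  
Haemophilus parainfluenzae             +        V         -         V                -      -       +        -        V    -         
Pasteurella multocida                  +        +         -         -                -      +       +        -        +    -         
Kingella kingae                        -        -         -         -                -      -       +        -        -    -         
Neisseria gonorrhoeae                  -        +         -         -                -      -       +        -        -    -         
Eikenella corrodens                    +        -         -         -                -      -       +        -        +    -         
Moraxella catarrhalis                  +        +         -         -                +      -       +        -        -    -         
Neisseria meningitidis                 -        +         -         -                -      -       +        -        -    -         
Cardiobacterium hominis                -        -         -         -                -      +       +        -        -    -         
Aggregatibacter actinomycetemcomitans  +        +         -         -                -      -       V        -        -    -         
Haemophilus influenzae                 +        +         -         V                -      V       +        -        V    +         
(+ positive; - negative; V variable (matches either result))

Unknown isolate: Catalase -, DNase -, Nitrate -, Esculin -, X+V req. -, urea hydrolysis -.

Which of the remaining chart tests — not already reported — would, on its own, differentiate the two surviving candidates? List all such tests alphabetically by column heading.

Indole

urea hydrolysis -: all 10 remaining candidates are consistent.
Esculin -: all 10 remaining candidates are consistent.
X+V req. -: excludes Haemophilus influenzae — 9 left.
DNase -: excludes Moraxella catarrhalis — 8 left.
Catalase -: excludes Pasteurella multocida, Neisseria gonorrhoeae, Neisseria meningitidis, Aggregatibacter actinomycetemcomitans — 4 left.
Nitrate -: excludes Haemophilus parainfluenzae, Eikenella corrodens — 2 left.
Two candidates remain: Cardiobacterium hominis and Kingella kingae.
  Motility: - vs - — same for both, does not separate.
  Indole: Cardiobacterium hominis +, Kingella kingae - — discriminates.
  Oxidase: + vs + — same for both, does not separate.
  ODC: - vs - — same for both, does not separate.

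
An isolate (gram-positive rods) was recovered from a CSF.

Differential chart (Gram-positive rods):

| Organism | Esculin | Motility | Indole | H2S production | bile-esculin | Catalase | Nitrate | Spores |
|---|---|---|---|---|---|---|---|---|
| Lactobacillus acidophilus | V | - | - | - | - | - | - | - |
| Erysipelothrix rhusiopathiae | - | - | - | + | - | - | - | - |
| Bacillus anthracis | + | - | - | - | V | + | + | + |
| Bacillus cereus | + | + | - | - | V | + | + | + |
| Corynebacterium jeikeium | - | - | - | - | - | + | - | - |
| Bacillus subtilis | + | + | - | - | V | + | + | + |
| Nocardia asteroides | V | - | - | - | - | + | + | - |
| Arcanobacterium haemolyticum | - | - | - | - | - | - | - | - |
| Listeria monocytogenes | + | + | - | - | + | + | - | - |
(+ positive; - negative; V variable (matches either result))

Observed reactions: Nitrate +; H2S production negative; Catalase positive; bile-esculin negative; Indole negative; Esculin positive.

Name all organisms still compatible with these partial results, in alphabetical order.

Bacillus anthracis, Bacillus cereus, Bacillus subtilis, Nocardia asteroides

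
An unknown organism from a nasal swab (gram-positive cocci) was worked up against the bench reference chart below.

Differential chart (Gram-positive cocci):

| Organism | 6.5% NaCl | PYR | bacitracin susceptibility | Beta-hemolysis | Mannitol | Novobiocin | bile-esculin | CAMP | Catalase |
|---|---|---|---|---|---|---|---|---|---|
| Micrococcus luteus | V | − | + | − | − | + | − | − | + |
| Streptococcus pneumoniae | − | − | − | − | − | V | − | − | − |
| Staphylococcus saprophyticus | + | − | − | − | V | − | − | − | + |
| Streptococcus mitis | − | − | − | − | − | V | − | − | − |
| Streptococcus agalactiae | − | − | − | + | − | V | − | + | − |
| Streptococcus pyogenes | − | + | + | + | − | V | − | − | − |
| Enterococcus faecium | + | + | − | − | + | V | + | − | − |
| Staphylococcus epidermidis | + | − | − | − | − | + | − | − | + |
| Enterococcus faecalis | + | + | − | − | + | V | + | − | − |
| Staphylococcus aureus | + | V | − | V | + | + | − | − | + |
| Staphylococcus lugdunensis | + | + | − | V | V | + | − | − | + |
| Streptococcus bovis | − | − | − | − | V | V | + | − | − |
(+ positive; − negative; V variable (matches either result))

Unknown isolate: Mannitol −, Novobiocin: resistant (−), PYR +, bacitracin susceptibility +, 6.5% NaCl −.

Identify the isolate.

Novobiocin −: excludes Micrococcus luteus, Staphylococcus epidermidis, Staphylococcus aureus, Staphylococcus lugdunensis — 8 left.
Mannitol −: excludes Enterococcus faecium, Enterococcus faecalis — 6 left.
6.5% NaCl −: excludes Staphylococcus saprophyticus — 5 left.
bacitracin susceptibility +: excludes Streptococcus pneumoniae, Streptococcus mitis, Streptococcus agalactiae, Streptococcus bovis — 1 left.
PYR +: the one remaining candidate is consistent.

Streptococcus pyogenes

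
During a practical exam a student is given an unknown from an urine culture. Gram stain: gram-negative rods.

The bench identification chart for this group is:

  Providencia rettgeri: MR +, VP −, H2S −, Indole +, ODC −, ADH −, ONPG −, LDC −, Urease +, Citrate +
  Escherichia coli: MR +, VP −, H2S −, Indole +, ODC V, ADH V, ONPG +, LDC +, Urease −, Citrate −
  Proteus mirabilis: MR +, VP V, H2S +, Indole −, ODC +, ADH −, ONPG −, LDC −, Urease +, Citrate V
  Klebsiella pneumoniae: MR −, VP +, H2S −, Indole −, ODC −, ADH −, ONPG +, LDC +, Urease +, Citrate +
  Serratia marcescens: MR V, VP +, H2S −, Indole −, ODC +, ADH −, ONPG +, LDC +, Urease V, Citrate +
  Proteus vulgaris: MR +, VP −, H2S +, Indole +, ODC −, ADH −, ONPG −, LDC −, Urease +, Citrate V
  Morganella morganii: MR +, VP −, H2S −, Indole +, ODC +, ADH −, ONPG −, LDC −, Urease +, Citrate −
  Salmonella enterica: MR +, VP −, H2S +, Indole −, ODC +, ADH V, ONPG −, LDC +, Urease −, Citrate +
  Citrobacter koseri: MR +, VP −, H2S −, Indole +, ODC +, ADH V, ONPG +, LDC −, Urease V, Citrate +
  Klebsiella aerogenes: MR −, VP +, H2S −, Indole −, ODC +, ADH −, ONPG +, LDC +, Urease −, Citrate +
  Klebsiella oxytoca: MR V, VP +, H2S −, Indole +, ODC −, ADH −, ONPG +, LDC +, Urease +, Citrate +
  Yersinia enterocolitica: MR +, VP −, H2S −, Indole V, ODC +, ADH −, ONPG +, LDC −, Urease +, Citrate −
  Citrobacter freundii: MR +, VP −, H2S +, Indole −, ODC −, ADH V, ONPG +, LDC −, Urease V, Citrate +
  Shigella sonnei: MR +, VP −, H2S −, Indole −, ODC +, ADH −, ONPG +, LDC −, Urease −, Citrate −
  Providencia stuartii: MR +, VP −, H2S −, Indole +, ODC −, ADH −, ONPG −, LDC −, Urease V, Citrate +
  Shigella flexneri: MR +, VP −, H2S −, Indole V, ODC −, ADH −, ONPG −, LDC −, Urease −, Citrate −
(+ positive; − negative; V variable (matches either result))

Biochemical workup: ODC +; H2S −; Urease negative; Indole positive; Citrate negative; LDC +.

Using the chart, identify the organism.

Escherichia coli

LDC +: excludes 10 organisms — 6 left.
Indole +: excludes Klebsiella pneumoniae, Serratia marcescens, Salmonella enterica, Klebsiella aerogenes — 2 left.
Citrate −: excludes Klebsiella oxytoca — 1 left.
H2S −: the one remaining candidate is consistent.
Urease −: the one remaining candidate is consistent.
ODC +: the one remaining candidate is consistent.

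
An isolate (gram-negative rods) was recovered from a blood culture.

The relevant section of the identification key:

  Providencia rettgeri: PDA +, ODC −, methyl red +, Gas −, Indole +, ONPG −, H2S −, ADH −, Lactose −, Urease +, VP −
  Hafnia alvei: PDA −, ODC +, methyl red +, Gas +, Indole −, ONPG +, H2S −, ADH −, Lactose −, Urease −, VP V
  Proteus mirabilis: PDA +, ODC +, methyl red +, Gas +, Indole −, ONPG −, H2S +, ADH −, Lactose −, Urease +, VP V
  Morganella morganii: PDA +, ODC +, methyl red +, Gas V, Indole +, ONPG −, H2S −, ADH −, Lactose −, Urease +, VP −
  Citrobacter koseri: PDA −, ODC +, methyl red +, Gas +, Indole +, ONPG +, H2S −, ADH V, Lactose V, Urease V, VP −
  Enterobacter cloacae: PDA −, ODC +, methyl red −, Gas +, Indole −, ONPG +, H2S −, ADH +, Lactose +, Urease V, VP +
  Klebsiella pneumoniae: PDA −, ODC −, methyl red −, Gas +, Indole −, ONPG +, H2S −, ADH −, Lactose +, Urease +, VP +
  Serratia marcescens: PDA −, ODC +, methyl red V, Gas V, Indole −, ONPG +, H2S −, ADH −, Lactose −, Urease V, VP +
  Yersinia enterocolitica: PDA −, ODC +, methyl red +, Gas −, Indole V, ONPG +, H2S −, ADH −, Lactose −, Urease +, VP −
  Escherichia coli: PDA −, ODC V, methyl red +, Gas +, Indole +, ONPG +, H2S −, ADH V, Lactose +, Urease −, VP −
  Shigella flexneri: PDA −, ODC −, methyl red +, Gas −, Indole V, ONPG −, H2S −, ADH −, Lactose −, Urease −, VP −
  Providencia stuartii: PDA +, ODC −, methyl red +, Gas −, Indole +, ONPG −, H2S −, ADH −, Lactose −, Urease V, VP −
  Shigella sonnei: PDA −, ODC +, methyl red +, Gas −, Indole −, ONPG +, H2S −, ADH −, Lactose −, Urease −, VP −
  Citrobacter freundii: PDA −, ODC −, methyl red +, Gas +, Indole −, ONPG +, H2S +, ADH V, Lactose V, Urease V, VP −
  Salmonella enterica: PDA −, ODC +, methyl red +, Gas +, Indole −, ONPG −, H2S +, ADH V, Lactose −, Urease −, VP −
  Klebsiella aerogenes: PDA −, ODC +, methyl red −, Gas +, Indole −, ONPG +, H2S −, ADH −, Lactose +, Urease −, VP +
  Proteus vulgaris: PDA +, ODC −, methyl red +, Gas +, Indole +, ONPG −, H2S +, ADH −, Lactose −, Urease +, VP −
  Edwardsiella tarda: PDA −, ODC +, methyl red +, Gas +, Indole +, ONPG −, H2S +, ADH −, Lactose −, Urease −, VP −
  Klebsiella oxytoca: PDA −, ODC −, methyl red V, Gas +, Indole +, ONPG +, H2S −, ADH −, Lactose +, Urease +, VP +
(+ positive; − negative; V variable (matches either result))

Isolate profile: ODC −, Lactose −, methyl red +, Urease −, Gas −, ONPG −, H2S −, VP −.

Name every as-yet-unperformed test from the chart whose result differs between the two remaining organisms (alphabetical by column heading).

ODC −: excludes 11 organisms — 8 left.
VP −: excludes Klebsiella pneumoniae, Klebsiella oxytoca — 6 left.
H2S −: excludes Citrobacter freundii, Proteus vulgaris — 4 left.
Lactose −: excludes Escherichia coli — 3 left.
ONPG −: all 3 remaining candidates are consistent.
methyl red +: all 3 remaining candidates are consistent.
Gas −: all 3 remaining candidates are consistent.
Urease −: excludes Providencia rettgeri — 2 left.
Two candidates remain: Providencia stuartii and Shigella flexneri.
  PDA: Providencia stuartii +, Shigella flexneri − — discriminates.
  Indole: + vs V — variable for at least one, does not separate.
  ADH: − vs − — same for both, does not separate.

PDA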